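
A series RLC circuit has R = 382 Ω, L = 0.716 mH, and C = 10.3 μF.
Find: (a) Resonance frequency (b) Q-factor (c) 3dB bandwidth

Step 1 — Resonance: ω₀ = 1/√(LC) = 1/√(0.000716·1.03e-05) = 1.164e+04 rad/s.
Step 2 — f₀ = ω₀/(2π) = 1853 Hz.
Step 3 — Series Q: Q = ω₀L/R = 1.164e+04·0.000716/382 = 0.02183.
Step 4 — Bandwidth: Δω = ω₀/Q = 5.335e+05 rad/s; BW = Δω/(2π) = 8.491e+04 Hz.

(a) f₀ = 1853 Hz  (b) Q = 0.02183  (c) BW = 8.491e+04 Hz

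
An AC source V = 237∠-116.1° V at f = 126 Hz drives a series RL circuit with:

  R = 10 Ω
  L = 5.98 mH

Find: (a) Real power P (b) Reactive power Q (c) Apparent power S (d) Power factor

Step 1 — Angular frequency: ω = 2π·f = 2π·126 = 791.7 rad/s.
Step 2 — Component impedances:
  R: Z = R = 10 Ω
  L: Z = jωL = j·791.7·0.00598 = 0 + j4.734 Ω
Step 3 — Series combination: Z_total = R + L = 10 + j4.734 Ω = 11.06∠25.3° Ω.
Step 4 — Source phasor: V = 237∠-116.1° V = -104.3 - j212.8 V.
Step 5 — Current: I = V / Z = -16.75 - j13.35 A = 21.42∠-141.4° A.
Step 6 — Complex power: S = V·I* = 4588 + j2172 VA.
Step 7 — Real power: P = Re(S) = 4588 W.
Step 8 — Reactive power: Q = Im(S) = 2172 VAR.
Step 9 — Apparent power: |S| = 5077 VA.
Step 10 — Power factor: PF = P/|S| = 0.9038 (lagging).

(a) P = 4588 W  (b) Q = 2172 VAR  (c) S = 5077 VA  (d) PF = 0.9038 (lagging)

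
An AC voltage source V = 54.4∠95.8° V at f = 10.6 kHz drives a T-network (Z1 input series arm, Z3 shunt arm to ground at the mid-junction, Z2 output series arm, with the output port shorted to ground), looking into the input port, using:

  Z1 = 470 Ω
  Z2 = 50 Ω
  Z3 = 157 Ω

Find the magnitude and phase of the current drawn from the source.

Step 1 — Angular frequency: ω = 2π·f = 2π·1.06e+04 = 6.66e+04 rad/s.
Step 2 — Component impedances:
  Z1: Z = R = 470 Ω
  Z2: Z = R = 50 Ω
  Z3: Z = R = 157 Ω
Step 3 — With the output port shorted to ground, the output series arm Z2 runs from the junction to ground; the shunt arm Z3 also runs from the junction to ground. They appear in parallel: Z3 || Z2 = 37.92 Ω.
Step 4 — Series with input arm Z1: Z_in = Z1 + (Z3 || Z2) = 507.9 Ω = 507.9∠0.0° Ω.
Step 5 — Source phasor: V = 54.4∠95.8° V = -5.497 + j54.12 V.
Step 6 — Ohm's law: I = V / Z_total = (-5.497 + j54.12) / (507.9) = -0.01082 + j0.1066 A.
Step 7 — Convert to polar: |I| = 0.1071 A, ∠I = 95.8°.

I = 0.1071∠95.8° A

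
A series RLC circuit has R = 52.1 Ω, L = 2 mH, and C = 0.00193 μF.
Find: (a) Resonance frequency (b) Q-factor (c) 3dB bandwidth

Step 1 — Resonance condition Im(Z)=0 gives ω₀ = 1/√(LC).
Step 2 — ω₀ = 1/√(0.002·1.93e-09) = 5.09e+05 rad/s.
Step 3 — f₀ = ω₀/(2π) = 8.101e+04 Hz.
Step 4 — Series Q: Q = ω₀L/R = 5.09e+05·0.002/52.1 = 19.54.
Step 5 — 3dB bandwidth: Δω = ω₀/Q = 2.605e+04 rad/s; BW = Δω/(2π) = 4146 Hz.

(a) f₀ = 8.101e+04 Hz  (b) Q = 19.54  (c) BW = 4146 Hz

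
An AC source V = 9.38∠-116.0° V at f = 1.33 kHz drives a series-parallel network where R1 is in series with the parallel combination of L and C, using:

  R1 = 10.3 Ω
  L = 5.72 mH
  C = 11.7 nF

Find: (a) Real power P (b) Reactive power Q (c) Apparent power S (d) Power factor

Step 1 — Angular frequency: ω = 2π·f = 2π·1330 = 8357 rad/s.
Step 2 — Component impedances:
  R1: Z = R = 10.3 Ω
  L: Z = jωL = j·8357·0.00572 = 0 + j47.8 Ω
  C: Z = 1/(jωC) = -j/(ω·C) = 0 - j1.023e+04 Ω
Step 3 — Parallel branch: L || C = 1/(1/L + 1/C) = 0 + j48.02 Ω.
Step 4 — Series with R1: Z_total = R1 + (L || C) = 10.3 + j48.02 Ω = 49.12∠77.9° Ω.
Step 5 — Source phasor: V = 9.38∠-116.0° V = -4.112 - j8.431 V.
Step 6 — Current: I = V / Z = -0.1854 + j0.04586 A = 0.191∠166.1° A.
Step 7 — Complex power: S = V·I* = 0.3757 + j1.752 VA.
Step 8 — Real power: P = Re(S) = 0.3757 W.
Step 9 — Reactive power: Q = Im(S) = 1.752 VAR.
Step 10 — Apparent power: |S| = 1.791 VA.
Step 11 — Power factor: PF = P/|S| = 0.2097 (lagging).

(a) P = 0.3757 W  (b) Q = 1.752 VAR  (c) S = 1.791 VA  (d) PF = 0.2097 (lagging)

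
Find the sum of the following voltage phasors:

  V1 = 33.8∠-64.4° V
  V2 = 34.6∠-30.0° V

Step 1 — Convert each phasor to rectangular form:
  V1 = 33.8·(cos(-64.4°) + j·sin(-64.4°)) = 14.6 - j30.48 V
  V2 = 34.6·(cos(-30.0°) + j·sin(-30.0°)) = 29.96 - j17.3 V
Step 2 — Sum components: V_total = 44.57 - j47.78 V.
Step 3 — Convert to polar: |V_total| = 65.34 V, ∠V_total = -47.0°.

V_total = 65.34∠-47.0° V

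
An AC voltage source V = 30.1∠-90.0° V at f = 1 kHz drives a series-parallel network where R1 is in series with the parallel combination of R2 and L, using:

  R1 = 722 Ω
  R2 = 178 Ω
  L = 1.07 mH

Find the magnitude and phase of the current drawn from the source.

Step 1 — Angular frequency: ω = 2π·f = 2π·1000 = 6283 rad/s.
Step 2 — Component impedances:
  R1: Z = R = 722 Ω
  R2: Z = R = 178 Ω
  L: Z = jωL = j·6283·0.00107 = 0 + j6.723 Ω
Step 3 — Parallel branch: R2 || L = 1/(1/R2 + 1/L) = 0.2536 + j6.713 Ω.
Step 4 — Series with R1: Z_total = R1 + (R2 || L) = 722.3 + j6.713 Ω = 722.3∠0.5° Ω.
Step 5 — Source phasor: V = 30.1∠-90.0° V = 0 - j30.1 V.
Step 6 — Ohm's law: I = V / Z_total = (0 - j30.1) / (722.3 + j6.713) = -0.0003873 - j0.04167 A.
Step 7 — Convert to polar: |I| = 0.04167 A, ∠I = -90.5°.

I = 0.04167∠-90.5° A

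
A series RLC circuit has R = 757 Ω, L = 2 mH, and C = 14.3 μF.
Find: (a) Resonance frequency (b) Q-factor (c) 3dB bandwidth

Step 1 — Resonance condition Im(Z)=0 gives ω₀ = 1/√(LC).
Step 2 — ω₀ = 1/√(0.002·1.43e-05) = 5913 rad/s.
Step 3 — f₀ = ω₀/(2π) = 941.1 Hz.
Step 4 — Series Q: Q = ω₀L/R = 5913·0.002/757 = 0.01562.
Step 5 — 3dB bandwidth: Δω = ω₀/Q = 3.785e+05 rad/s; BW = Δω/(2π) = 6.024e+04 Hz.

(a) f₀ = 941.1 Hz  (b) Q = 0.01562  (c) BW = 6.024e+04 Hz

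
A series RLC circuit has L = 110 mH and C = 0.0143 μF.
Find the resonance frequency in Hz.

Step 1 — Resonance condition Im(Z)=0 gives ω₀ = 1/√(LC).
Step 2 — ω₀ = 1/√(0.11·1.43e-08) = 2.521e+04 rad/s.
Step 3 — f₀ = ω₀/(2π) = 4013 Hz.

f₀ = 4013 Hz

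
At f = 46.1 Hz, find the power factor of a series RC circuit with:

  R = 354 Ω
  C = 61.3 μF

Step 1 — Angular frequency: ω = 2π·f = 2π·46.1 = 289.7 rad/s.
Step 2 — Component impedances:
  R: Z = R = 354 Ω
  C: Z = 1/(jωC) = -j/(ω·C) = 0 - j56.32 Ω
Step 3 — Series combination: Z_total = R + C = 354 - j56.32 Ω = 358.5∠-9.0° Ω.
Step 4 — Power factor: PF = cos(φ) = Re(Z)/|Z| = 354/358.45 = 0.9876.
Step 5 — Type: Im(Z) = -56.32 ⇒ leading (phase φ = -9.0°).

PF = 0.9876 (leading, φ = -9.0°)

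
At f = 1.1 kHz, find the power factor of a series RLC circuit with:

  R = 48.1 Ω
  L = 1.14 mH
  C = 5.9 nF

Step 1 — Angular frequency: ω = 2π·f = 2π·1100 = 6912 rad/s.
Step 2 — Component impedances:
  R: Z = R = 48.1 Ω
  L: Z = jωL = j·6912·0.00114 = 0 + j7.879 Ω
  C: Z = 1/(jωC) = -j/(ω·C) = 0 - j2.452e+04 Ω
Step 3 — Series combination: Z_total = R + L + C = 48.1 - j2.452e+04 Ω = 2.452e+04∠-89.9° Ω.
Step 4 — Power factor: PF = cos(φ) = Re(Z)/|Z| = 48.1/2.452e+04 = 0.001962.
Step 5 — Type: Im(Z) = -2.452e+04 ⇒ leading (phase φ = -89.9°).

PF = 0.001962 (leading, φ = -89.9°)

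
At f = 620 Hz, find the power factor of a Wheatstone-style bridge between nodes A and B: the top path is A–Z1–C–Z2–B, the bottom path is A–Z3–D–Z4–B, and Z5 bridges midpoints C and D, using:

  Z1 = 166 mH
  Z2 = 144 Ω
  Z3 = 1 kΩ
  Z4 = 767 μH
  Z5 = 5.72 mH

Step 1 — Angular frequency: ω = 2π·f = 2π·620 = 3896 rad/s.
Step 2 — Component impedances:
  Z1: Z = jωL = j·3896·0.166 = 0 + j646.7 Ω
  Z2: Z = R = 144 Ω
  Z3: Z = R = 1000 Ω
  Z4: Z = jωL = j·3896·0.000767 = 0 + j2.988 Ω
  Z5: Z = jωL = j·3896·0.00572 = 0 + j22.28 Ω
Step 3 — Bridge requires nodal analysis (the Z5 bridge couples midpoints C and D, so the two paths cannot be reduced to a simple series/parallel combination). Setting node B to ground and injecting 1 A at node A, the 3-node admittance system at A, C, D solves to V_A = Z_AB = 310.3 + j462.3 Ω = 556.8∠56.1° Ω.
Step 4 — Power factor: PF = cos(φ) = Re(Z)/|Z| = 310.3/556.8 = 0.5573.
Step 5 — Type: Im(Z) = 462.3 ⇒ lagging (phase φ = 56.1°).

PF = 0.5573 (lagging, φ = 56.1°)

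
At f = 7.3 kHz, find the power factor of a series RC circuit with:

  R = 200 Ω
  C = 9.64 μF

Step 1 — Angular frequency: ω = 2π·f = 2π·7300 = 4.587e+04 rad/s.
Step 2 — Component impedances:
  R: Z = R = 200 Ω
  C: Z = 1/(jωC) = -j/(ω·C) = 0 - j2.262 Ω
Step 3 — Series combination: Z_total = R + C = 200 - j2.262 Ω = 200∠-0.6° Ω.
Step 4 — Power factor: PF = cos(φ) = Re(Z)/|Z| = 200/200.013 = 0.9999.
Step 5 — Type: Im(Z) = -2.262 ⇒ leading (phase φ = -0.6°).

PF = 0.9999 (leading, φ = -0.6°)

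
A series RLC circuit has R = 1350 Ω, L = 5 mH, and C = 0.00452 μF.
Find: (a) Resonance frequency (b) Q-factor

Step 1 — Resonance condition Im(Z)=0 gives ω₀ = 1/√(LC).
Step 2 — ω₀ = 1/√(0.005·4.52e-09) = 2.104e+05 rad/s.
Step 3 — f₀ = ω₀/(2π) = 3.348e+04 Hz.
Step 4 — Series Q: Q = ω₀L/R = 2.104e+05·0.005/1350 = 0.7791.

(a) f₀ = 3.348e+04 Hz  (b) Q = 0.7791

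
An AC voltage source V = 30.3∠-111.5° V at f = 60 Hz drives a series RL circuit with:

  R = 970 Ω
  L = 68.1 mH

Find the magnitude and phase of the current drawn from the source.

Step 1 — Angular frequency: ω = 2π·f = 2π·60 = 377 rad/s.
Step 2 — Component impedances:
  R: Z = R = 970 Ω
  L: Z = jωL = j·377·0.0681 = 0 + j25.67 Ω
Step 3 — Series combination: Z_total = R + L = 970 + j25.67 Ω = 970.3∠1.5° Ω.
Step 4 — Source phasor: V = 30.3∠-111.5° V = -11.1 - j28.19 V.
Step 5 — Ohm's law: I = V / Z_total = (-11.1 - j28.19) / (970 + j25.67) = -0.01221 - j0.02874 A.
Step 6 — Convert to polar: |I| = 0.03123 A, ∠I = -113.0°.

I = 0.03123∠-113.0° A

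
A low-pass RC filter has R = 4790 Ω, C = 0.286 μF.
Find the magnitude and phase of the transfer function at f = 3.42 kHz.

Step 1 — Angular frequency: ω = 2π·3420 = 2.149e+04 rad/s.
Step 2 — Transfer function: H(jω) = 1/(1 + jωRC).
Step 3 — Denominator: 1 + jωRC = 1 + j·2.149e+04·4790·2.86e-07 = 1 + j29.44.
Step 4 — H = 0.001153 - j0.03393.
Step 5 — Magnitude: |H| = 0.03395 (-29.4 dB); phase: φ = -88.1°.

|H| = 0.03395 (-29.4 dB), φ = -88.1°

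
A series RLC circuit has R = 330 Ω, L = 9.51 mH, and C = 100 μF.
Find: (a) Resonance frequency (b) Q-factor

Step 1 — Resonance condition Im(Z)=0 gives ω₀ = 1/√(LC).
Step 2 — ω₀ = 1/√(0.00951·0.0001) = 1025 rad/s.
Step 3 — f₀ = ω₀/(2π) = 163.2 Hz.
Step 4 — Series Q: Q = ω₀L/R = 1025·0.00951/330 = 0.02955.

(a) f₀ = 163.2 Hz  (b) Q = 0.02955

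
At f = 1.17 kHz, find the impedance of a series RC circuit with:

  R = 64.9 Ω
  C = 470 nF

Step 1 — Angular frequency: ω = 2π·f = 2π·1170 = 7351 rad/s.
Step 2 — Component impedances:
  R: Z = R = 64.9 Ω
  C: Z = 1/(jωC) = -j/(ω·C) = 0 - j289.4 Ω
Step 3 — Series combination: Z_total = R + C = 64.9 - j289.4 Ω = 296.6∠-77.4° Ω.

Z = 64.9 - j289.4 Ω = 296.6∠-77.4° Ω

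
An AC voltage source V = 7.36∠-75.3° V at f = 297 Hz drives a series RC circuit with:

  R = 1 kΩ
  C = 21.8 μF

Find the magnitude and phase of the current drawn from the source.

Step 1 — Angular frequency: ω = 2π·f = 2π·297 = 1866 rad/s.
Step 2 — Component impedances:
  R: Z = R = 1000 Ω
  C: Z = 1/(jωC) = -j/(ω·C) = 0 - j24.58 Ω
Step 3 — Series combination: Z_total = R + C = 1000 - j24.58 Ω = 1000∠-1.4° Ω.
Step 4 — Source phasor: V = 7.36∠-75.3° V = 1.868 - j7.119 V.
Step 5 — Ohm's law: I = V / Z_total = (1.868 - j7.119) / (1000 - j24.58) = 0.002041 - j0.007069 A.
Step 6 — Convert to polar: |I| = 0.007358 A, ∠I = -73.9°.

I = 0.007358∠-73.9° A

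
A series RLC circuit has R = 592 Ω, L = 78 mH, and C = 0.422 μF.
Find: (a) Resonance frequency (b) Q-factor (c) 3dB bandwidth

Step 1 — Resonance: ω₀ = 1/√(LC) = 1/√(0.078·4.22e-07) = 5512 rad/s.
Step 2 — f₀ = ω₀/(2π) = 877.2 Hz.
Step 3 — Series Q: Q = ω₀L/R = 5512·0.078/592 = 0.7262.
Step 4 — Bandwidth: Δω = ω₀/Q = 7590 rad/s; BW = Δω/(2π) = 1208 Hz.

(a) f₀ = 877.2 Hz  (b) Q = 0.7262  (c) BW = 1208 Hz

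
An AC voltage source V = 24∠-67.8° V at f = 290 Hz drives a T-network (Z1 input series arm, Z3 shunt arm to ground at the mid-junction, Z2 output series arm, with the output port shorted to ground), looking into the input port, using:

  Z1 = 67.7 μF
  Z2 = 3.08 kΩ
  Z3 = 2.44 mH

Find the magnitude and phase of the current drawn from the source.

Step 1 — Angular frequency: ω = 2π·f = 2π·290 = 1822 rad/s.
Step 2 — Component impedances:
  Z1: Z = 1/(jωC) = -j/(ω·C) = 0 - j8.107 Ω
  Z2: Z = R = 3080 Ω
  Z3: Z = jωL = j·1822·0.00244 = 0 + j4.446 Ω
Step 3 — With the output port shorted to ground, the output series arm Z2 runs from the junction to ground; the shunt arm Z3 also runs from the junction to ground. They appear in parallel: Z3 || Z2 = 0.006418 + j4.446 Ω.
Step 4 — Series with input arm Z1: Z_in = Z1 + (Z3 || Z2) = 0.006418 - j3.661 Ω = 3.661∠-89.9° Ω.
Step 5 — Source phasor: V = 24∠-67.8° V = 9.068 - j22.22 V.
Step 6 — Ohm's law: I = V / Z_total = (9.068 - j22.22) / (0.006418 - j3.661) = 6.075 + j2.467 A.
Step 7 — Convert to polar: |I| = 6.556 A, ∠I = 22.1°.

I = 6.556∠22.1° A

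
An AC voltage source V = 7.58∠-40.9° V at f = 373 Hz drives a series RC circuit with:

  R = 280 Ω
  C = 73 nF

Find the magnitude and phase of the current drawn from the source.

Step 1 — Angular frequency: ω = 2π·f = 2π·373 = 2344 rad/s.
Step 2 — Component impedances:
  R: Z = R = 280 Ω
  C: Z = 1/(jωC) = -j/(ω·C) = 0 - j5845 Ω
Step 3 — Series combination: Z_total = R + C = 280 - j5845 Ω = 5852∠-87.3° Ω.
Step 4 — Source phasor: V = 7.58∠-40.9° V = 5.729 - j4.963 V.
Step 5 — Ohm's law: I = V / Z_total = (5.729 - j4.963) / (280 - j5845) = 0.000894 + j0.0009374 A.
Step 6 — Convert to polar: |I| = 0.001295 A, ∠I = 46.4°.

I = 0.001295∠46.4° A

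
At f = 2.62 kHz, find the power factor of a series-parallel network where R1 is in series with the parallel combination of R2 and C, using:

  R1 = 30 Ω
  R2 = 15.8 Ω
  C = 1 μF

Step 1 — Angular frequency: ω = 2π·f = 2π·2620 = 1.646e+04 rad/s.
Step 2 — Component impedances:
  R1: Z = R = 30 Ω
  R2: Z = R = 15.8 Ω
  C: Z = 1/(jωC) = -j/(ω·C) = 0 - j60.75 Ω
Step 3 — Parallel branch: R2 || C = 1/(1/R2 + 1/C) = 14.8 - j3.849 Ω.
Step 4 — Series with R1: Z_total = R1 + (R2 || C) = 44.8 - j3.849 Ω = 44.96∠-4.9° Ω.
Step 5 — Power factor: PF = cos(φ) = Re(Z)/|Z| = 44.799/44.964 = 0.9963.
Step 6 — Type: Im(Z) = -3.849 ⇒ leading (phase φ = -4.9°).

PF = 0.9963 (leading, φ = -4.9°)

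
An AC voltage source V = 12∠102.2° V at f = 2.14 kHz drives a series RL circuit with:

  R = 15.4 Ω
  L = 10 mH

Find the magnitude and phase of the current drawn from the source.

Step 1 — Angular frequency: ω = 2π·f = 2π·2140 = 1.345e+04 rad/s.
Step 2 — Component impedances:
  R: Z = R = 15.4 Ω
  L: Z = jωL = j·1.345e+04·0.01 = 0 + j134.5 Ω
Step 3 — Series combination: Z_total = R + L = 15.4 + j134.5 Ω = 135.3∠83.5° Ω.
Step 4 — Source phasor: V = 12∠102.2° V = -2.536 + j11.73 V.
Step 5 — Ohm's law: I = V / Z_total = (-2.536 + j11.73) / (15.4 + j134.5) = 0.08397 + j0.02848 A.
Step 6 — Convert to polar: |I| = 0.08867 A, ∠I = 18.7°.

I = 0.08867∠18.7° A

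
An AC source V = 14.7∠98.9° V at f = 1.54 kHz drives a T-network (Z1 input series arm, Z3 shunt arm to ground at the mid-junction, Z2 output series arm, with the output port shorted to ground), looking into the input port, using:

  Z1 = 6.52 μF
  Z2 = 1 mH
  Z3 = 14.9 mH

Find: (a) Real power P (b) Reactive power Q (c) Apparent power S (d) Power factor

Step 1 — Angular frequency: ω = 2π·f = 2π·1540 = 9676 rad/s.
Step 2 — Component impedances:
  Z1: Z = 1/(jωC) = -j/(ω·C) = 0 - j15.85 Ω
  Z2: Z = jωL = j·9676·0.001 = 0 + j9.676 Ω
  Z3: Z = jωL = j·9676·0.0149 = 0 + j144.2 Ω
Step 3 — With the output port shorted to ground, the output series arm Z2 runs from the junction to ground; the shunt arm Z3 also runs from the junction to ground. They appear in parallel: Z3 || Z2 = 0 + j9.068 Ω.
Step 4 — Series with input arm Z1: Z_in = Z1 + (Z3 || Z2) = 0 - j6.783 Ω = 6.783∠-90.0° Ω.
Step 5 — Source phasor: V = 14.7∠98.9° V = -2.274 + j14.52 V.
Step 6 — Current: I = V / Z = -2.141 - j0.3353 A = 2.167∠-171.1° A.
Step 7 — Complex power: S = V·I* = 0 - j31.86 VA.
Step 8 — Real power: P = Re(S) = 0 W.
Step 9 — Reactive power: Q = Im(S) = -31.86 VAR.
Step 10 — Apparent power: |S| = 31.86 VA.
Step 11 — Power factor: PF = P/|S| = 0 (leading).

(a) P = 0 W  (b) Q = -31.86 VAR  (c) S = 31.86 VA  (d) PF = 0 (leading)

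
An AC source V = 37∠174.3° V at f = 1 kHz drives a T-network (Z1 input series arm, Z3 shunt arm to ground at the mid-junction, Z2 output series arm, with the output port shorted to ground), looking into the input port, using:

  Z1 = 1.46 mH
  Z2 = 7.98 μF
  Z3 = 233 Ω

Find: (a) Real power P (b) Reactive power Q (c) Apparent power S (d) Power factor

Step 1 — Angular frequency: ω = 2π·f = 2π·1000 = 6283 rad/s.
Step 2 — Component impedances:
  Z1: Z = jωL = j·6283·0.00146 = 0 + j9.173 Ω
  Z2: Z = 1/(jωC) = -j/(ω·C) = 0 - j19.94 Ω
  Z3: Z = R = 233 Ω
Step 3 — With the output port shorted to ground, the output series arm Z2 runs from the junction to ground; the shunt arm Z3 also runs from the junction to ground. They appear in parallel: Z3 || Z2 = 1.695 - j19.8 Ω.
Step 4 — Series with input arm Z1: Z_in = Z1 + (Z3 || Z2) = 1.695 - j10.63 Ω = 10.76∠-80.9° Ω.
Step 5 — Source phasor: V = 37∠174.3° V = -36.82 + j3.675 V.
Step 6 — Current: I = V / Z = -0.8762 - j3.325 A = 3.439∠-104.8° A.
Step 7 — Complex power: S = V·I* = 20.04 - j125.6 VA.
Step 8 — Real power: P = Re(S) = 20.04 W.
Step 9 — Reactive power: Q = Im(S) = -125.6 VAR.
Step 10 — Apparent power: |S| = 127.2 VA.
Step 11 — Power factor: PF = P/|S| = 0.1575 (leading).

(a) P = 20.04 W  (b) Q = -125.6 VAR  (c) S = 127.2 VA  (d) PF = 0.1575 (leading)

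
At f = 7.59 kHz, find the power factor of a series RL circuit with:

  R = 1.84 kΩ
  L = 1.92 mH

Step 1 — Angular frequency: ω = 2π·f = 2π·7590 = 4.769e+04 rad/s.
Step 2 — Component impedances:
  R: Z = R = 1840 Ω
  L: Z = jωL = j·4.769e+04·0.00192 = 0 + j91.56 Ω
Step 3 — Series combination: Z_total = R + L = 1840 + j91.56 Ω = 1842∠2.8° Ω.
Step 4 — Power factor: PF = cos(φ) = Re(Z)/|Z| = 1840/1842.3 = 0.9988.
Step 5 — Type: Im(Z) = 91.56 ⇒ lagging (phase φ = 2.8°).

PF = 0.9988 (lagging, φ = 2.8°)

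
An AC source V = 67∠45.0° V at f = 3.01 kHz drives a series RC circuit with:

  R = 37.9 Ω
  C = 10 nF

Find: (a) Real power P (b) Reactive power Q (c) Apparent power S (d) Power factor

Step 1 — Angular frequency: ω = 2π·f = 2π·3010 = 1.891e+04 rad/s.
Step 2 — Component impedances:
  R: Z = R = 37.9 Ω
  C: Z = 1/(jωC) = -j/(ω·C) = 0 - j5288 Ω
Step 3 — Series combination: Z_total = R + C = 37.9 - j5288 Ω = 5288∠-89.6° Ω.
Step 4 — Source phasor: V = 67∠45.0° V = 47.38 + j47.38 V.
Step 5 — Current: I = V / Z = -0.008895 + j0.009024 A = 0.01267∠134.6° A.
Step 6 — Complex power: S = V·I* = 0.006085 - j0.8489 VA.
Step 7 — Real power: P = Re(S) = 0.006085 W.
Step 8 — Reactive power: Q = Im(S) = -0.8489 VAR.
Step 9 — Apparent power: |S| = 0.849 VA.
Step 10 — Power factor: PF = P/|S| = 0.007168 (leading).

(a) P = 0.006085 W  (b) Q = -0.8489 VAR  (c) S = 0.849 VA  (d) PF = 0.007168 (leading)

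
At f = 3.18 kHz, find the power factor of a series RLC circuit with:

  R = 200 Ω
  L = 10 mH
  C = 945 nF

Step 1 — Angular frequency: ω = 2π·f = 2π·3180 = 1.998e+04 rad/s.
Step 2 — Component impedances:
  R: Z = R = 200 Ω
  L: Z = jωL = j·1.998e+04·0.01 = 0 + j199.8 Ω
  C: Z = 1/(jωC) = -j/(ω·C) = 0 - j52.96 Ω
Step 3 — Series combination: Z_total = R + L + C = 200 + j146.8 Ω = 248.1∠36.3° Ω.
Step 4 — Power factor: PF = cos(φ) = Re(Z)/|Z| = 200/248.1 = 0.8061.
Step 5 — Type: Im(Z) = 146.8 ⇒ lagging (phase φ = 36.3°).

PF = 0.8061 (lagging, φ = 36.3°)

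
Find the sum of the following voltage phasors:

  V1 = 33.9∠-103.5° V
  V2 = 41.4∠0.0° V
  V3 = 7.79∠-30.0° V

Step 1 — Convert each phasor to rectangular form:
  V1 = 33.9·(cos(-103.5°) + j·sin(-103.5°)) = -7.914 - j32.96 V
  V2 = 41.4·(cos(0.0°) + j·sin(0.0°)) = 41.4 V
  V3 = 7.79·(cos(-30.0°) + j·sin(-30.0°)) = 6.746 - j3.895 V
Step 2 — Sum components: V_total = 40.23 - j36.86 V.
Step 3 — Convert to polar: |V_total| = 54.56 V, ∠V_total = -42.5°.

V_total = 54.56∠-42.5° V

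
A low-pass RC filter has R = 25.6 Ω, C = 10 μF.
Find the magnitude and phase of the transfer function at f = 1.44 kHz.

Step 1 — Angular frequency: ω = 2π·1440 = 9048 rad/s.
Step 2 — Transfer function: H(jω) = 1/(1 + jωRC).
Step 3 — Denominator: 1 + jωRC = 1 + j·9048·25.6·1e-05 = 1 + j2.316.
Step 4 — H = 0.1571 - j0.3639.
Step 5 — Magnitude: |H| = 0.3964 (-8.0 dB); phase: φ = -66.6°.

|H| = 0.3964 (-8.0 dB), φ = -66.6°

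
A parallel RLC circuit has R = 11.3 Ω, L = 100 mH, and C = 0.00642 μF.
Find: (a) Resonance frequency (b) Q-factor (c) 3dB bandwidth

Step 1 — Resonance: ω₀ = 1/√(LC) = 1/√(0.1·6.42e-09) = 3.947e+04 rad/s.
Step 2 — f₀ = ω₀/(2π) = 6281 Hz.
Step 3 — Parallel Q: Q = R/(ω₀L) = 11.3/(3.947e+04·0.1) = 0.002863.
Step 4 — Bandwidth: Δω = ω₀/Q = 1.378e+07 rad/s; BW = Δω/(2π) = 2.194e+06 Hz.

(a) f₀ = 6281 Hz  (b) Q = 0.002863  (c) BW = 2.194e+06 Hz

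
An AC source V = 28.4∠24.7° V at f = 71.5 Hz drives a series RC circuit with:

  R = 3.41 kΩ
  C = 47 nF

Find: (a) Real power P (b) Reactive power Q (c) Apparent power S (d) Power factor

Step 1 — Angular frequency: ω = 2π·f = 2π·71.5 = 449.2 rad/s.
Step 2 — Component impedances:
  R: Z = R = 3410 Ω
  C: Z = 1/(jωC) = -j/(ω·C) = 0 - j4.736e+04 Ω
Step 3 — Series combination: Z_total = R + C = 3410 - j4.736e+04 Ω = 4.748e+04∠-85.9° Ω.
Step 4 — Source phasor: V = 28.4∠24.7° V = 25.8 + j11.87 V.
Step 5 — Current: I = V / Z = -0.0002103 + j0.0005599 A = 0.0005981∠110.6° A.
Step 6 — Complex power: S = V·I* = 0.00122 - j0.01694 VA.
Step 7 — Real power: P = Re(S) = 0.00122 W.
Step 8 — Reactive power: Q = Im(S) = -0.01694 VAR.
Step 9 — Apparent power: |S| = 0.01699 VA.
Step 10 — Power factor: PF = P/|S| = 0.07182 (leading).

(a) P = 0.00122 W  (b) Q = -0.01694 VAR  (c) S = 0.01699 VA  (d) PF = 0.07182 (leading)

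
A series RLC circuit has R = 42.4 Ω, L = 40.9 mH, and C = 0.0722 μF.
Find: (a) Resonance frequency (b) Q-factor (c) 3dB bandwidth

Step 1 — Resonance: ω₀ = 1/√(LC) = 1/√(0.0409·7.22e-08) = 1.84e+04 rad/s.
Step 2 — f₀ = ω₀/(2π) = 2929 Hz.
Step 3 — Series Q: Q = ω₀L/R = 1.84e+04·0.0409/42.4 = 17.75.
Step 4 — Bandwidth: Δω = ω₀/Q = 1037 rad/s; BW = Δω/(2π) = 165 Hz.

(a) f₀ = 2929 Hz  (b) Q = 17.75  (c) BW = 165 Hz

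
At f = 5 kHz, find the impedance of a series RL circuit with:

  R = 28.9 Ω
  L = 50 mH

Step 1 — Angular frequency: ω = 2π·f = 2π·5000 = 3.142e+04 rad/s.
Step 2 — Component impedances:
  R: Z = R = 28.9 Ω
  L: Z = jωL = j·3.142e+04·0.05 = 0 + j1571 Ω
Step 3 — Series combination: Z_total = R + L = 28.9 + j1571 Ω = 1571∠88.9° Ω.

Z = 28.9 + j1571 Ω = 1571∠88.9° Ω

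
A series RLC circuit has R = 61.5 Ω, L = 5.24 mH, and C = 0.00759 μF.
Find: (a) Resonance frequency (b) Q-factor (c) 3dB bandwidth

Step 1 — Resonance condition Im(Z)=0 gives ω₀ = 1/√(LC).
Step 2 — ω₀ = 1/√(0.00524·7.59e-09) = 1.586e+05 rad/s.
Step 3 — f₀ = ω₀/(2π) = 2.524e+04 Hz.
Step 4 — Series Q: Q = ω₀L/R = 1.586e+05·0.00524/61.5 = 13.51.
Step 5 — 3dB bandwidth: Δω = ω₀/Q = 1.174e+04 rad/s; BW = Δω/(2π) = 1868 Hz.

(a) f₀ = 2.524e+04 Hz  (b) Q = 13.51  (c) BW = 1868 Hz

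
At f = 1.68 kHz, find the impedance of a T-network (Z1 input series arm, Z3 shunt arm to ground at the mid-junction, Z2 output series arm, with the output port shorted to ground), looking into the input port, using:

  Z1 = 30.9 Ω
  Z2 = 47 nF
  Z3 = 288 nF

Step 1 — Angular frequency: ω = 2π·f = 2π·1680 = 1.056e+04 rad/s.
Step 2 — Component impedances:
  Z1: Z = R = 30.9 Ω
  Z2: Z = 1/(jωC) = -j/(ω·C) = 0 - j2016 Ω
  Z3: Z = 1/(jωC) = -j/(ω·C) = 0 - j328.9 Ω
Step 3 — With the output port shorted to ground, the output series arm Z2 runs from the junction to ground; the shunt arm Z3 also runs from the junction to ground. They appear in parallel: Z3 || Z2 = 0 - j282.8 Ω.
Step 4 — Series with input arm Z1: Z_in = Z1 + (Z3 || Z2) = 30.9 - j282.8 Ω = 284.5∠-83.8° Ω.

Z = 30.9 - j282.8 Ω = 284.5∠-83.8° Ω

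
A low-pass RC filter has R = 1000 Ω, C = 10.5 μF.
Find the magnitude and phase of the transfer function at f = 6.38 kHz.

Step 1 — Angular frequency: ω = 2π·6380 = 4.009e+04 rad/s.
Step 2 — Transfer function: H(jω) = 1/(1 + jωRC).
Step 3 — Denominator: 1 + jωRC = 1 + j·4.009e+04·1000·1.05e-05 = 1 + j420.9.
Step 4 — H = 5.644e-06 - j0.002376.
Step 5 — Magnitude: |H| = 0.002376 (-52.5 dB); phase: φ = -89.9°.

|H| = 0.002376 (-52.5 dB), φ = -89.9°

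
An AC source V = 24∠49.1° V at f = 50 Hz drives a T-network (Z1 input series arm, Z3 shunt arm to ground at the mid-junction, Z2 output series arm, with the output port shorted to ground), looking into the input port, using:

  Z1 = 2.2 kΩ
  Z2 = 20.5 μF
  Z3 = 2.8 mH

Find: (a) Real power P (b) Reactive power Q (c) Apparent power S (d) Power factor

Step 1 — Angular frequency: ω = 2π·f = 2π·50 = 314.2 rad/s.
Step 2 — Component impedances:
  Z1: Z = R = 2200 Ω
  Z2: Z = 1/(jωC) = -j/(ω·C) = 0 - j155.3 Ω
  Z3: Z = jωL = j·314.2·0.0028 = 0 + j0.8796 Ω
Step 3 — With the output port shorted to ground, the output series arm Z2 runs from the junction to ground; the shunt arm Z3 also runs from the junction to ground. They appear in parallel: Z3 || Z2 = 0 + j0.8847 Ω.
Step 4 — Series with input arm Z1: Z_in = Z1 + (Z3 || Z2) = 2200 + j0.8847 Ω = 2200∠0.0° Ω.
Step 5 — Source phasor: V = 24∠49.1° V = 15.71 + j18.14 V.
Step 6 — Current: I = V / Z = 0.007146 + j0.008243 A = 0.01091∠49.1° A.
Step 7 — Complex power: S = V·I* = 0.2618 + j0.0001053 VA.
Step 8 — Real power: P = Re(S) = 0.2618 W.
Step 9 — Reactive power: Q = Im(S) = 0.0001053 VAR.
Step 10 — Apparent power: |S| = 0.2618 VA.
Step 11 — Power factor: PF = P/|S| = 1 (lagging).

(a) P = 0.2618 W  (b) Q = 0.0001053 VAR  (c) S = 0.2618 VA  (d) PF = 1 (lagging)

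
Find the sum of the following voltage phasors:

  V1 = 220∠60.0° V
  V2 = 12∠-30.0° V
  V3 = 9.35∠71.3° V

Step 1 — Convert each phasor to rectangular form:
  V1 = 220·(cos(60.0°) + j·sin(60.0°)) = 110 + j190.5 V
  V2 = 12·(cos(-30.0°) + j·sin(-30.0°)) = 10.39 - j6 V
  V3 = 9.35·(cos(71.3°) + j·sin(71.3°)) = 2.998 + j8.856 V
Step 2 — Sum components: V_total = 123.4 + j193.4 V.
Step 3 — Convert to polar: |V_total| = 229.4 V, ∠V_total = 57.5°.

V_total = 229.4∠57.5° V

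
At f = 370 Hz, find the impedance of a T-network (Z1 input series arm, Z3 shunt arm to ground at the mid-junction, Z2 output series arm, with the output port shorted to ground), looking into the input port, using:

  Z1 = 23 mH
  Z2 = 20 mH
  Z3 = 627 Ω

Step 1 — Angular frequency: ω = 2π·f = 2π·370 = 2325 rad/s.
Step 2 — Component impedances:
  Z1: Z = jωL = j·2325·0.023 = 0 + j53.47 Ω
  Z2: Z = jωL = j·2325·0.02 = 0 + j46.5 Ω
  Z3: Z = R = 627 Ω
Step 3 — With the output port shorted to ground, the output series arm Z2 runs from the junction to ground; the shunt arm Z3 also runs from the junction to ground. They appear in parallel: Z3 || Z2 = 3.429 + j46.24 Ω.
Step 4 — Series with input arm Z1: Z_in = Z1 + (Z3 || Z2) = 3.429 + j99.71 Ω = 99.77∠88.0° Ω.

Z = 3.429 + j99.71 Ω = 99.77∠88.0° Ω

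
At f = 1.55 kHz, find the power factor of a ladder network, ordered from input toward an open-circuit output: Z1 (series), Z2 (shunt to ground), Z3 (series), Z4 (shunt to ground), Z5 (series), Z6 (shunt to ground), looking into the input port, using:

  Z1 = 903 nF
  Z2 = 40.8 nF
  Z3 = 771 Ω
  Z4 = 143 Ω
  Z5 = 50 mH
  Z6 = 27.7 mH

Step 1 — Angular frequency: ω = 2π·f = 2π·1550 = 9739 rad/s.
Step 2 — Component impedances:
  Z1: Z = 1/(jωC) = -j/(ω·C) = 0 - j113.7 Ω
  Z2: Z = 1/(jωC) = -j/(ω·C) = 0 - j2517 Ω
  Z3: Z = R = 771 Ω
  Z4: Z = R = 143 Ω
  Z5: Z = jωL = j·9739·0.05 = 0 + j486.9 Ω
  Z6: Z = jωL = j·9739·0.0277 = 0 + j269.8 Ω
Step 3 — Ladder network (open output): work backward from the far end, alternating series and parallel combinations. Z_in = 819.1 - j386.3 Ω = 905.6∠-25.3° Ω.
Step 4 — Power factor: PF = cos(φ) = Re(Z)/|Z| = 819.1/905.6 = 0.9045.
Step 5 — Type: Im(Z) = -386.3 ⇒ leading (phase φ = -25.3°).

PF = 0.9045 (leading, φ = -25.3°)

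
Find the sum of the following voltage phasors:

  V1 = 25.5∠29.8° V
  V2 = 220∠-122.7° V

Step 1 — Convert each phasor to rectangular form:
  V1 = 25.5·(cos(29.8°) + j·sin(29.8°)) = 22.13 + j12.67 V
  V2 = 220·(cos(-122.7°) + j·sin(-122.7°)) = -118.9 - j185.1 V
Step 2 — Sum components: V_total = -96.72 - j172.5 V.
Step 3 — Convert to polar: |V_total| = 197.7 V, ∠V_total = -119.3°.

V_total = 197.7∠-119.3° V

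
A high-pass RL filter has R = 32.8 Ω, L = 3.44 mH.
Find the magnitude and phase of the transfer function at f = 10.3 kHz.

Step 1 — Angular frequency: ω = 2π·1.03e+04 = 6.472e+04 rad/s.
Step 2 — Transfer function: H(jω) = jωL/(R + jωL).
Step 3 — Numerator jωL = j·222.6; denominator R + jωL = 32.8 + j222.6.
Step 4 — H = 0.9788 + j0.1442.
Step 5 — Magnitude: |H| = 0.9893 (-0.1 dB); phase: φ = 8.4°.

|H| = 0.9893 (-0.1 dB), φ = 8.4°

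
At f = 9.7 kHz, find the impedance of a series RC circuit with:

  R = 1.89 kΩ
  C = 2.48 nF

Step 1 — Angular frequency: ω = 2π·f = 2π·9700 = 6.095e+04 rad/s.
Step 2 — Component impedances:
  R: Z = R = 1890 Ω
  C: Z = 1/(jωC) = -j/(ω·C) = 0 - j6616 Ω
Step 3 — Series combination: Z_total = R + C = 1890 - j6616 Ω = 6881∠-74.1° Ω.

Z = 1890 - j6616 Ω = 6881∠-74.1° Ω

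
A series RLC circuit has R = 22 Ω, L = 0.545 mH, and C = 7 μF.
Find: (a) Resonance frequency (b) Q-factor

Step 1 — Resonance condition Im(Z)=0 gives ω₀ = 1/√(LC).
Step 2 — ω₀ = 1/√(0.000545·7e-06) = 1.619e+04 rad/s.
Step 3 — f₀ = ω₀/(2π) = 2577 Hz.
Step 4 — Series Q: Q = ω₀L/R = 1.619e+04·0.000545/22 = 0.4011.

(a) f₀ = 2577 Hz  (b) Q = 0.4011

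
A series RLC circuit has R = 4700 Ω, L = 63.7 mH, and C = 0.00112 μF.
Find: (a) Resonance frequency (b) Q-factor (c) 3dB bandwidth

Step 1 — Resonance condition Im(Z)=0 gives ω₀ = 1/√(LC).
Step 2 — ω₀ = 1/√(0.0637·1.12e-09) = 1.184e+05 rad/s.
Step 3 — f₀ = ω₀/(2π) = 1.884e+04 Hz.
Step 4 — Series Q: Q = ω₀L/R = 1.184e+05·0.0637/4700 = 1.605.
Step 5 — 3dB bandwidth: Δω = ω₀/Q = 7.378e+04 rad/s; BW = Δω/(2π) = 1.174e+04 Hz.

(a) f₀ = 1.884e+04 Hz  (b) Q = 1.605  (c) BW = 1.174e+04 Hz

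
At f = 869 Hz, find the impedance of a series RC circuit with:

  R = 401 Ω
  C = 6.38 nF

Step 1 — Angular frequency: ω = 2π·f = 2π·869 = 5460 rad/s.
Step 2 — Component impedances:
  R: Z = R = 401 Ω
  C: Z = 1/(jωC) = -j/(ω·C) = 0 - j2.871e+04 Ω
Step 3 — Series combination: Z_total = R + C = 401 - j2.871e+04 Ω = 2.871e+04∠-89.2° Ω.

Z = 401 - j2.871e+04 Ω = 2.871e+04∠-89.2° Ω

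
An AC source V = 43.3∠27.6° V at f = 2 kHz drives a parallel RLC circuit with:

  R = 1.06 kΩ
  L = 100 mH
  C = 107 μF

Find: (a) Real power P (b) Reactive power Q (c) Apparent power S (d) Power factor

Step 1 — Angular frequency: ω = 2π·f = 2π·2000 = 1.257e+04 rad/s.
Step 2 — Component impedances:
  R: Z = R = 1060 Ω
  L: Z = jωL = j·1.257e+04·0.1 = 0 + j1257 Ω
  C: Z = 1/(jωC) = -j/(ω·C) = 0 - j0.7437 Ω
Step 3 — Parallel combination: 1/Z_total = 1/R + 1/L + 1/C; Z_total = 0.0005224 - j0.7442 Ω = 0.7442∠-90.0° Ω.
Step 4 — Source phasor: V = 43.3∠27.6° V = 38.37 + j20.06 V.
Step 5 — Current: I = V / Z = -26.92 + j51.58 A = 58.19∠117.6° A.
Step 6 — Complex power: S = V·I* = 1.769 - j2519 VA.
Step 7 — Real power: P = Re(S) = 1.769 W.
Step 8 — Reactive power: Q = Im(S) = -2519 VAR.
Step 9 — Apparent power: |S| = 2519 VA.
Step 10 — Power factor: PF = P/|S| = 0.000702 (leading).

(a) P = 1.769 W  (b) Q = -2519 VAR  (c) S = 2519 VA  (d) PF = 0.000702 (leading)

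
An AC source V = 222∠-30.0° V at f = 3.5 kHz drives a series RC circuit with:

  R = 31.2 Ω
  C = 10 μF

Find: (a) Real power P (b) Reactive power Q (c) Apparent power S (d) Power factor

Step 1 — Angular frequency: ω = 2π·f = 2π·3500 = 2.199e+04 rad/s.
Step 2 — Component impedances:
  R: Z = R = 31.2 Ω
  C: Z = 1/(jωC) = -j/(ω·C) = 0 - j4.547 Ω
Step 3 — Series combination: Z_total = R + C = 31.2 - j4.547 Ω = 31.53∠-8.3° Ω.
Step 4 — Source phasor: V = 222∠-30.0° V = 192.3 - j111 V.
Step 5 — Current: I = V / Z = 6.542 - j2.604 A = 7.041∠-21.7° A.
Step 6 — Complex power: S = V·I* = 1547 - j225.4 VA.
Step 7 — Real power: P = Re(S) = 1547 W.
Step 8 — Reactive power: Q = Im(S) = -225.4 VAR.
Step 9 — Apparent power: |S| = 1563 VA.
Step 10 — Power factor: PF = P/|S| = 0.9895 (leading).

(a) P = 1547 W  (b) Q = -225.4 VAR  (c) S = 1563 VA  (d) PF = 0.9895 (leading)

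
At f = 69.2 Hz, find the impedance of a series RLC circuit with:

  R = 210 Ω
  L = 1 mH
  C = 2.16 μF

Step 1 — Angular frequency: ω = 2π·f = 2π·69.2 = 434.8 rad/s.
Step 2 — Component impedances:
  R: Z = R = 210 Ω
  L: Z = jωL = j·434.8·0.001 = 0 + j0.4348 Ω
  C: Z = 1/(jωC) = -j/(ω·C) = 0 - j1065 Ω
Step 3 — Series combination: Z_total = R + L + C = 210 - j1064 Ω = 1085∠-78.8° Ω.

Z = 210 - j1064 Ω = 1085∠-78.8° Ω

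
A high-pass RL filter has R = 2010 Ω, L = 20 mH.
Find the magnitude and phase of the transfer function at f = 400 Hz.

Step 1 — Angular frequency: ω = 2π·400 = 2513 rad/s.
Step 2 — Transfer function: H(jω) = jωL/(R + jωL).
Step 3 — Numerator jωL = j·50.27; denominator R + jωL = 2010 + j50.27.
Step 4 — H = 0.000625 + j0.02499.
Step 5 — Magnitude: |H| = 0.025 (-32.0 dB); phase: φ = 88.6°.

|H| = 0.025 (-32.0 dB), φ = 88.6°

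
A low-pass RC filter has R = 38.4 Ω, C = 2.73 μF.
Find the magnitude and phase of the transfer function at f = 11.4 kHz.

Step 1 — Angular frequency: ω = 2π·1.14e+04 = 7.163e+04 rad/s.
Step 2 — Transfer function: H(jω) = 1/(1 + jωRC).
Step 3 — Denominator: 1 + jωRC = 1 + j·7.163e+04·38.4·2.73e-06 = 1 + j7.509.
Step 4 — H = 0.01743 - j0.1309.
Step 5 — Magnitude: |H| = 0.132 (-17.6 dB); phase: φ = -82.4°.

|H| = 0.132 (-17.6 dB), φ = -82.4°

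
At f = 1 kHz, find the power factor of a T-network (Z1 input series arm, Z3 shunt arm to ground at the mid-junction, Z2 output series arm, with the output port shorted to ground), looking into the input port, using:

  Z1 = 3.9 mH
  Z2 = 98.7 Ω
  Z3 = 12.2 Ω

Step 1 — Angular frequency: ω = 2π·f = 2π·1000 = 6283 rad/s.
Step 2 — Component impedances:
  Z1: Z = jωL = j·6283·0.0039 = 0 + j24.5 Ω
  Z2: Z = R = 98.7 Ω
  Z3: Z = R = 12.2 Ω
Step 3 — With the output port shorted to ground, the output series arm Z2 runs from the junction to ground; the shunt arm Z3 also runs from the junction to ground. They appear in parallel: Z3 || Z2 = 10.86 Ω.
Step 4 — Series with input arm Z1: Z_in = Z1 + (Z3 || Z2) = 10.86 + j24.5 Ω = 26.8∠66.1° Ω.
Step 5 — Power factor: PF = cos(φ) = Re(Z)/|Z| = 10.858/26.802 = 0.4051.
Step 6 — Type: Im(Z) = 24.5 ⇒ lagging (phase φ = 66.1°).

PF = 0.4051 (lagging, φ = 66.1°)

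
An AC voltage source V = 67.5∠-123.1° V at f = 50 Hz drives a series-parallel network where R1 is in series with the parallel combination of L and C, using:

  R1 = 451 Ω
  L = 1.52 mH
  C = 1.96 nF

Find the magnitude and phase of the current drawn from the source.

Step 1 — Angular frequency: ω = 2π·f = 2π·50 = 314.2 rad/s.
Step 2 — Component impedances:
  R1: Z = R = 451 Ω
  L: Z = jωL = j·314.2·0.00152 = 0 + j0.4775 Ω
  C: Z = 1/(jωC) = -j/(ω·C) = 0 - j1.624e+06 Ω
Step 3 — Parallel branch: L || C = 1/(1/L + 1/C) = 0 + j0.4775 Ω.
Step 4 — Series with R1: Z_total = R1 + (L || C) = 451 + j0.4775 Ω = 451∠0.1° Ω.
Step 5 — Source phasor: V = 67.5∠-123.1° V = -36.86 - j56.55 V.
Step 6 — Ohm's law: I = V / Z_total = (-36.86 - j56.55) / (451 + j0.4775) = -0.08187 - j0.1253 A.
Step 7 — Convert to polar: |I| = 0.1497 A, ∠I = -123.2°.

I = 0.1497∠-123.2° A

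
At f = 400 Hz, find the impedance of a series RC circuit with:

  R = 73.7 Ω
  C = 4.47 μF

Step 1 — Angular frequency: ω = 2π·f = 2π·400 = 2513 rad/s.
Step 2 — Component impedances:
  R: Z = R = 73.7 Ω
  C: Z = 1/(jωC) = -j/(ω·C) = 0 - j89.01 Ω
Step 3 — Series combination: Z_total = R + C = 73.7 - j89.01 Ω = 115.6∠-50.4° Ω.

Z = 73.7 - j89.01 Ω = 115.6∠-50.4° Ω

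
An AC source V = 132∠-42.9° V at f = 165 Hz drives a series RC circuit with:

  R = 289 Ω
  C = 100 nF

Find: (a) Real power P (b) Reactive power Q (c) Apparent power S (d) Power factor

Step 1 — Angular frequency: ω = 2π·f = 2π·165 = 1037 rad/s.
Step 2 — Component impedances:
  R: Z = R = 289 Ω
  C: Z = 1/(jωC) = -j/(ω·C) = 0 - j9646 Ω
Step 3 — Series combination: Z_total = R + C = 289 - j9646 Ω = 9650∠-88.3° Ω.
Step 4 — Source phasor: V = 132∠-42.9° V = 96.7 - j89.86 V.
Step 5 — Current: I = V / Z = 0.009607 + j0.009737 A = 0.01368∠45.4° A.
Step 6 — Complex power: S = V·I* = 0.05407 - j1.805 VA.
Step 7 — Real power: P = Re(S) = 0.05407 W.
Step 8 — Reactive power: Q = Im(S) = -1.805 VAR.
Step 9 — Apparent power: |S| = 1.806 VA.
Step 10 — Power factor: PF = P/|S| = 0.02995 (leading).

(a) P = 0.05407 W  (b) Q = -1.805 VAR  (c) S = 1.806 VA  (d) PF = 0.02995 (leading)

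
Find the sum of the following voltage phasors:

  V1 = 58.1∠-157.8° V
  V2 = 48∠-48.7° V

Step 1 — Convert each phasor to rectangular form:
  V1 = 58.1·(cos(-157.8°) + j·sin(-157.8°)) = -53.79 - j21.95 V
  V2 = 48·(cos(-48.7°) + j·sin(-48.7°)) = 31.68 - j36.06 V
Step 2 — Sum components: V_total = -22.11 - j58.01 V.
Step 3 — Convert to polar: |V_total| = 62.08 V, ∠V_total = -110.9°.

V_total = 62.08∠-110.9° V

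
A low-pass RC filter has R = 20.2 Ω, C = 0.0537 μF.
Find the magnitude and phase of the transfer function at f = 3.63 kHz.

Step 1 — Angular frequency: ω = 2π·3630 = 2.281e+04 rad/s.
Step 2 — Transfer function: H(jω) = 1/(1 + jωRC).
Step 3 — Denominator: 1 + jωRC = 1 + j·2.281e+04·20.2·5.37e-08 = 1 + j0.02474.
Step 4 — H = 0.9994 - j0.02473.
Step 5 — Magnitude: |H| = 0.9997 (-0.0 dB); phase: φ = -1.4°.

|H| = 0.9997 (-0.0 dB), φ = -1.4°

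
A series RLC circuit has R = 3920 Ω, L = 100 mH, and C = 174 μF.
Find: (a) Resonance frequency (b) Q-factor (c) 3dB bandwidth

Step 1 — Resonance condition Im(Z)=0 gives ω₀ = 1/√(LC).
Step 2 — ω₀ = 1/√(0.1·0.000174) = 239.7 rad/s.
Step 3 — f₀ = ω₀/(2π) = 38.15 Hz.
Step 4 — Series Q: Q = ω₀L/R = 239.7·0.1/3920 = 0.006116.
Step 5 — 3dB bandwidth: Δω = ω₀/Q = 3.92e+04 rad/s; BW = Δω/(2π) = 6239 Hz.

(a) f₀ = 38.15 Hz  (b) Q = 0.006116  (c) BW = 6239 Hz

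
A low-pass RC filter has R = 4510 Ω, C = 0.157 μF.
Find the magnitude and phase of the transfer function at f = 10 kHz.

Step 1 — Angular frequency: ω = 2π·1e+04 = 6.283e+04 rad/s.
Step 2 — Transfer function: H(jω) = 1/(1 + jωRC).
Step 3 — Denominator: 1 + jωRC = 1 + j·6.283e+04·4510·1.57e-07 = 1 + j44.49.
Step 4 — H = 0.000505 - j0.02247.
Step 5 — Magnitude: |H| = 0.02247 (-33.0 dB); phase: φ = -88.7°.

|H| = 0.02247 (-33.0 dB), φ = -88.7°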